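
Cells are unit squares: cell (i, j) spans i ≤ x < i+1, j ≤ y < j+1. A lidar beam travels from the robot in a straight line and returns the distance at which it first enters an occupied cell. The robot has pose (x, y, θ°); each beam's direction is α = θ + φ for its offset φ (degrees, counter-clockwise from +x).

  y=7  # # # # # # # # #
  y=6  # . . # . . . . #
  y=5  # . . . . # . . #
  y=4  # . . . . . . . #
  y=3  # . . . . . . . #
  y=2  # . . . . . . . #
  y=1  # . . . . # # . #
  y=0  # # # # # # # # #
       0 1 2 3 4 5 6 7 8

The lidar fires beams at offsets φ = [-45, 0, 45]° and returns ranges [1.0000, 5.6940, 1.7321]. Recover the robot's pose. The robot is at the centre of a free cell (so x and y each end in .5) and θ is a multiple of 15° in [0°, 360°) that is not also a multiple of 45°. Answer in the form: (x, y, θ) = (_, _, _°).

Candidates: 38 free-cell centres × 16 headings = 608 poses. Raycast each; keep the one whose scan matches to 4 dp.
  (7.5, 5.5, 345°): beam 2 = 0.5176 ≠ 5.6940 ✗
  (2.5, 5.5, 300°): beam 1 = 4.6587 ≠ 1.0000 ✗
  (7.5, 1.5, 285°): beam 1 = 0.5774 ≠ 1.0000 ✗
  (7.5, 5.5, 300°): beam 1 = 3.6235 ≠ 1.0000 ✗
  (3.5, 5.5, 195°): beam 1 = 2.8868 ≠ 1.0000 ✗
  …
  (6.5, 6.5, 285°): r_1=1.0000, r_2=5.6940, r_3=1.7321 — all match ✓
Only this pose fits every beam.

(x, y, θ) = (6.5, 6.5, 285°)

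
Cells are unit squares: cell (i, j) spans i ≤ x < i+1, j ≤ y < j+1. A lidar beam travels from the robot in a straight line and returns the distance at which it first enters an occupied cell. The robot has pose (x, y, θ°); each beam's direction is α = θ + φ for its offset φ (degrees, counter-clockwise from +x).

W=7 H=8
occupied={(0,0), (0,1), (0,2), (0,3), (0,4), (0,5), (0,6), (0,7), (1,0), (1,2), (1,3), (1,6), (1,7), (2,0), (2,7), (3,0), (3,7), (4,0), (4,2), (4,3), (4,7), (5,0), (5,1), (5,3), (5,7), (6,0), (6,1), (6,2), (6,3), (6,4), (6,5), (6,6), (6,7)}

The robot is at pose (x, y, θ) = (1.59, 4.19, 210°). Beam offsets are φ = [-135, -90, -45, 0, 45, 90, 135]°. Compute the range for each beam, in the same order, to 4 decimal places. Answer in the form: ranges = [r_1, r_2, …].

ranges = [2.9091, 1.1800, 0.6108, 0.3800, 0.1967, 0.2194, 2.4950]

beam 1: φ=-135°, α=75°
  direction (0.2588, 0.9659); cell (1,4); t to first gridline: x 1.5841, y 0.8386 (then +3.8637 / +1.0353)
    (1,5) via y @ 0.8386
    (2,5) via x @ 1.5841
    (2,6) via y @ 1.8738
    (2,7) via y @ 2.9091  # hit
  → r_1 = 2.9091
beam 2: φ=-90°, α=120°
  direction (-0.5000, 0.8660); cell (1,4); t to first gridline: x 1.1800, y 0.9353 (then +2.0000 / +1.1547)
    (1,5) via y @ 0.9353
    (0,5) via x @ 1.1800  # hit
  → r_2 = 1.1800
beam 3: φ=-45°, α=165°
  direction (-0.9659, 0.2588); cell (1,4); t to first gridline: x 0.6108, y 3.1296 (then +1.0353 / +3.8637)
    (0,4) via x @ 0.6108  # hit
  → r_3 = 0.6108
beam 4: φ=0°, α=210°
  direction (-0.8660, -0.5000); cell (1,4); t to first gridline: x 0.6813, y 0.3800 (then +1.1547 / +2.0000)
    (1,3) via y @ 0.3800  # hit
  → r_4 = 0.3800
beam 5: φ=45°, α=255°
  direction (-0.2588, -0.9659); cell (1,4); t to first gridline: x 2.2796, y 0.1967 (then +3.8637 / +1.0353)
    (1,3) via y @ 0.1967  # hit
  → r_5 = 0.1967
beam 6: φ=90°, α=300°
  direction (0.5000, -0.8660); cell (1,4); t to first gridline: x 0.8200, y 0.2194 (then +2.0000 / +1.1547)
    (1,3) via y @ 0.2194  # hit
  → r_6 = 0.2194
beam 7: φ=135°, α=345°
  direction (0.9659, -0.2588); cell (1,4); t to first gridline: x 0.4245, y 0.7341 (then +1.0353 / +3.8637)
    (2,4) via x @ 0.4245
    (2,3) via y @ 0.7341
    (3,3) via x @ 1.4597
    (4,3) via x @ 2.4950  # hit
  → r_7 = 2.4950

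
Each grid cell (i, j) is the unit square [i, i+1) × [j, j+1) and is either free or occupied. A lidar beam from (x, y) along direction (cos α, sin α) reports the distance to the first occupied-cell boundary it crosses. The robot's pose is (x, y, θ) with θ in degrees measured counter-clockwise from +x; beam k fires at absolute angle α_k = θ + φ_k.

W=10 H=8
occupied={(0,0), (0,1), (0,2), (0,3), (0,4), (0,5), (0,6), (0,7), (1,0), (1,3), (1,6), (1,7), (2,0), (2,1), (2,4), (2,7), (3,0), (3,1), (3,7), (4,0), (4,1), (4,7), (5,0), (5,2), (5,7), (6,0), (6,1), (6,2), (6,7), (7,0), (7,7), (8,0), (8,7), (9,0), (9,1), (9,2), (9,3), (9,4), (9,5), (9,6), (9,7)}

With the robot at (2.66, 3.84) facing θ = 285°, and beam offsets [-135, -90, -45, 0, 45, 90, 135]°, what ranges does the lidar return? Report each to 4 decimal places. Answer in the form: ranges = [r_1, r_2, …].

beam 1: φ=-135°, α=150°
  direction (-0.8660, 0.5000); cell (2,3); t to first gridline: x 0.7621, y 0.3200 (then +1.1547 / +2.0000)
    (2,4) via y @ 0.3200  # hit
  → r_1 = 0.3200
beam 2: φ=-90°, α=195°
  direction (-0.9659, -0.2588); cell (2,3); t to first gridline: x 0.6833, y 3.2455 (then +1.0353 / +3.8637)
    (1,3) via x @ 0.6833  # hit
  → r_2 = 0.6833
beam 3: φ=-45°, α=240°
  direction (-0.5000, -0.8660); cell (2,3); t to first gridline: x 1.3200, y 0.9699 (then +2.0000 / +1.1547)
    (2,2) via y @ 0.9699
    (1,2) via x @ 1.3200
    (1,1) via y @ 2.1246
    (1,0) via y @ 3.2793  # hit
  → r_3 = 3.2793
beam 4: φ=0°, α=285°
  direction (0.2588, -0.9659); cell (2,3); t to first gridline: x 1.3137, y 0.8696 (then +3.8637 / +1.0353)
    (2,2) via y @ 0.8696
    (3,2) via x @ 1.3137
    (3,1) via y @ 1.9049  # hit
  → r_4 = 1.9049
beam 5: φ=45°, α=330°
  direction (0.8660, -0.5000); cell (2,3); t to first gridline: x 0.3926, y 1.6800 (then +1.1547 / +2.0000)
    (3,3) via x @ 0.3926
    (4,3) via x @ 1.5473
    (4,2) via y @ 1.6800
    (5,2) via x @ 2.7020  # hit
  → r_5 = 2.7020
beam 6: φ=90°, α=15°
  direction (0.9659, 0.2588); cell (2,3); t to first gridline: x 0.3520, y 0.6182 (then +1.0353 / +3.8637)
    (3,3) via x @ 0.3520
    (3,4) via y @ 0.6182
    (4,4) via x @ 1.3873
    (5,4) via x @ 2.4225
    (6,4) via x @ 3.4578
    (6,5) via y @ 4.4819
    (7,5) via x @ 4.4931
    (8,5) via x @ 5.5284
    (9,5) via x @ 6.5637  # hit
  → r_6 = 6.5637
beam 7: φ=135°, α=60°
  direction (0.5000, 0.8660); cell (2,3); t to first gridline: x 0.6800, y 0.1848 (then +2.0000 / +1.1547)
    (2,4) via y @ 0.1848  # hit
  → r_7 = 0.1848

ranges = [0.3200, 0.6833, 3.2793, 1.9049, 2.7020, 6.5637, 0.1848]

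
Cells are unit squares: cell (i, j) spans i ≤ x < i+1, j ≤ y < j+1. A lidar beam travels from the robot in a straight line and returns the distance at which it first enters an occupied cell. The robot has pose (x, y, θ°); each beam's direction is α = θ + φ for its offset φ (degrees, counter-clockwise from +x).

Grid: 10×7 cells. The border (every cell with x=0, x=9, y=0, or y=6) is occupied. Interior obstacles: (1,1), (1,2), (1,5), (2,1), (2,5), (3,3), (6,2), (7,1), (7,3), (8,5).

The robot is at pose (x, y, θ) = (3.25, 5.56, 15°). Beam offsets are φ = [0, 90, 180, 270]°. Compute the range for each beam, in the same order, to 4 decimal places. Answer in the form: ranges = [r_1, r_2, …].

ranges = [1.7000, 0.4555, 0.2588, 1.6150]

beam 1: φ=0°, α=15°
  d=(0.9659,0.2588)  start (3,5)  tX=0.7765 tY=1.7000  stride 1/|dx|=1.0353 1/|dy|=3.8637
    cross x-line → (4,5), t=0.7765
    cross y-line → (4,6), t=1.7000 (wall)
  → r_1 = 1.7000
beam 2: φ=90°, α=105°
  d=(-0.2588,0.9659)  start (3,5)  tX=0.9659 tY=0.4555  stride 1/|dx|=3.8637 1/|dy|=1.0353
    cross y-line → (3,6), t=0.4555 (wall)
  → r_2 = 0.4555
beam 3: φ=180°, α=195°
  d=(-0.9659,-0.2588)  start (3,5)  tX=0.2588 tY=2.1637  stride 1/|dx|=1.0353 1/|dy|=3.8637
    cross x-line → (2,5), t=0.2588 (wall)
  → r_3 = 0.2588
beam 4: φ=270°, α=285°
  d=(0.2588,-0.9659)  start (3,5)  tX=2.8978 tY=0.5798  stride 1/|dx|=3.8637 1/|dy|=1.0353
    cross y-line → (3,4), t=0.5798
    cross y-line → (3,3), t=1.6150 (wall)
  → r_4 = 1.6150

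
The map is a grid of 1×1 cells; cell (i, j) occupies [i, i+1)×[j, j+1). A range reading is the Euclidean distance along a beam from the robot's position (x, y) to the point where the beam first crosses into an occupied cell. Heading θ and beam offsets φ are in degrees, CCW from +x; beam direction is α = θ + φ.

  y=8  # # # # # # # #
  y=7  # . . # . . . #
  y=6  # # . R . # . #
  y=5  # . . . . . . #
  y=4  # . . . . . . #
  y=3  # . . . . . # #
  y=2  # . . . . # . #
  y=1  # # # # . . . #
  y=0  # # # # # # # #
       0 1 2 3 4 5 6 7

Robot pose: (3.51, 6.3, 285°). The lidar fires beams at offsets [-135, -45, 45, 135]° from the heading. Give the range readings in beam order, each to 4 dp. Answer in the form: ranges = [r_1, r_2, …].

ranges = [2.8983, 4.9652, 4.0299, 0.8083]

beam 1: φ=-135°, α=150°
  cosα=-0.8660 sinα=0.5000 | (3,6) | tMaxX 0.5889 tMaxY 1.4000 | tΔX 1.1547 tΔY 2.0000
    t=0.5889 [x] (2,6)
    t=1.4000 [y] (2,7)
    t=1.7436 [x] (1,7)
    t=2.8983 [x] (0,7) — stop
  → r_1 = 2.8983
beam 2: φ=-45°, α=240°
  cosα=-0.5000 sinα=-0.8660 | (3,6) | tMaxX 1.0200 tMaxY 0.3464 | tΔX 2.0000 tΔY 1.1547
    t=0.3464 [y] (3,5)
    t=1.0200 [x] (2,5)
    t=1.5011 [y] (2,4)
    t=2.6558 [y] (2,3)
    t=3.0200 [x] (1,3)
    t=3.8105 [y] (1,2)
    t=4.9652 [y] (1,1) — stop
  → r_2 = 4.9652
beam 3: φ=45°, α=330°
  cosα=0.8660 sinα=-0.5000 | (3,6) | tMaxX 0.5658 tMaxY 0.6000 | tΔX 1.1547 tΔY 2.0000
    t=0.5658 [x] (4,6)
    t=0.6000 [y] (4,5)
    t=1.7205 [x] (5,5)
    t=2.6000 [y] (5,4)
    t=2.8752 [x] (6,4)
    t=4.0299 [x] (7,4) — stop
  → r_3 = 4.0299
beam 4: φ=135°, α=60°
  cosα=0.5000 sinα=0.8660 | (3,6) | tMaxX 0.9800 tMaxY 0.8083 | tΔX 2.0000 tΔY 1.1547
    t=0.8083 [y] (3,7) — stop
  → r_4 = 0.8083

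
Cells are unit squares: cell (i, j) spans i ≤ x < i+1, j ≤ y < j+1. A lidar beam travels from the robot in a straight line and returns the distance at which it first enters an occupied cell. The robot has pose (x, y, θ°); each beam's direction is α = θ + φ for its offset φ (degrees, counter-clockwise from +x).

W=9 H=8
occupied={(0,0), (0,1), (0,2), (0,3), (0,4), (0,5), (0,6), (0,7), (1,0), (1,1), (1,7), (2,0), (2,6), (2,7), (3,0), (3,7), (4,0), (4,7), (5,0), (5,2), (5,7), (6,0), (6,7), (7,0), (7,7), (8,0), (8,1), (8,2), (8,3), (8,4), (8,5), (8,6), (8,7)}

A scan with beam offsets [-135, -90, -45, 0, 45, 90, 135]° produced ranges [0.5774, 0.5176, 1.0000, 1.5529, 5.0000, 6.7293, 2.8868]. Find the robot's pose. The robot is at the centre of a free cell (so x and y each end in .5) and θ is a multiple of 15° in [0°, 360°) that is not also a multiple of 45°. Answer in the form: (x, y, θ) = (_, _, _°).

(x, y, θ) = (1.5, 3.5, 285°)

Enumerate (i+0.5, j+0.5, θ) over the 39 free cells and 16 admissible headings. For each, cast all 7 beams and compare to the given ranges.
  (3.5, 4.5, 285°): beam 1 = 2.8868 ≠ 0.5774 ✗
  (3.5, 2.5, 345°): beam 1 = 1.7321 ≠ 0.5774 ✗
  (6.5, 1.5, 105°): beam 1 = 1.0000 ≠ 0.5774 ✗
  (3.5, 6.5, 345°): beam 2 = 5.6940 ≠ 0.5176 ✗
  …
  (1.5, 3.5, 285°): r_1=0.5774, r_2=0.5176, r_3=1.0000, r_4=1.5529, r_5=5.0000, r_6=6.7293, r_7=2.8868 — all match ✓
Only this pose fits every beam.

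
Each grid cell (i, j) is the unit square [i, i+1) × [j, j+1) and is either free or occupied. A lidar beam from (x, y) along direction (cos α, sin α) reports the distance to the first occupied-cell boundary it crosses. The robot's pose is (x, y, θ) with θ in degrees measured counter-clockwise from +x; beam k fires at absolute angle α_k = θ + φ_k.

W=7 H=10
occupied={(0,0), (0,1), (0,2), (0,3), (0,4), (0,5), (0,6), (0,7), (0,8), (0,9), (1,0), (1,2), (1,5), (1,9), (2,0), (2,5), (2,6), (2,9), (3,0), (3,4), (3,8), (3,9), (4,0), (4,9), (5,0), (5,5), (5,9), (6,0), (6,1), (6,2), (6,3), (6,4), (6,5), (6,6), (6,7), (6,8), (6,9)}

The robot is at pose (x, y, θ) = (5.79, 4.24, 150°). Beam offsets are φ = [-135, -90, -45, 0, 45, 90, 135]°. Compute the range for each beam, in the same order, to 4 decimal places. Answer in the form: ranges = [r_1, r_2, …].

beam 1: φ=-135°, α=15°
  dir = (cos 15°, sin 15°) = (0.9659, 0.2588); from cell (5,4)
  next x-line at t=0.2174, next y-line at t=2.9364; Δt_x=1.0353, Δt_y=3.8637
    x: enter (6,4) at t=0.2174 ← occupied
  → r_1 = 0.2174
beam 2: φ=-90°, α=60°
  dir = (cos 60°, sin 60°) = (0.5000, 0.8660); from cell (5,4)
  next x-line at t=0.4200, next y-line at t=0.8776; Δt_x=2.0000, Δt_y=1.1547
    x: enter (6,4) at t=0.4200 ← occupied
  → r_2 = 0.4200
beam 3: φ=-45°, α=105°
  dir = (cos 105°, sin 105°) = (-0.2588, 0.9659); from cell (5,4)
  next x-line at t=3.0523, next y-line at t=0.7868; Δt_x=3.8637, Δt_y=1.0353
    y: enter (5,5) at t=0.7868 ← occupied
  → r_3 = 0.7868
beam 4: φ=0°, α=150°
  dir = (cos 150°, sin 150°) = (-0.8660, 0.5000); from cell (5,4)
  next x-line at t=0.9122, next y-line at t=1.5200; Δt_x=1.1547, Δt_y=2.0000
    x: enter (4,4) at t=0.9122
    y: enter (4,5) at t=1.5200
    x: enter (3,5) at t=2.0669
    x: enter (2,5) at t=3.2216 ← occupied
  → r_4 = 3.2216
beam 5: φ=45°, α=195°
  dir = (cos 195°, sin 195°) = (-0.9659, -0.2588); from cell (5,4)
  next x-line at t=0.8179, next y-line at t=0.9273; Δt_x=1.0353, Δt_y=3.8637
    x: enter (4,4) at t=0.8179
    y: enter (4,3) at t=0.9273
    x: enter (3,3) at t=1.8531
    x: enter (2,3) at t=2.8884
    x: enter (1,3) at t=3.9237
    y: enter (1,2) at t=4.7910 ← occupied
  → r_5 = 4.7910
beam 6: φ=90°, α=240°
  dir = (cos 240°, sin 240°) = (-0.5000, -0.8660); from cell (5,4)
  next x-line at t=1.5800, next y-line at t=0.2771; Δt_x=2.0000, Δt_y=1.1547
    y: enter (5,3) at t=0.2771
    y: enter (5,2) at t=1.4318
    x: enter (4,2) at t=1.5800
    y: enter (4,1) at t=2.5865
    x: enter (3,1) at t=3.5800
    y: enter (3,0) at t=3.7412 ← occupied
  → r_6 = 3.7412
beam 7: φ=135°, α=285°
  dir = (cos 285°, sin 285°) = (0.2588, -0.9659); from cell (5,4)
  next x-line at t=0.8114, next y-line at t=0.2485; Δt_x=3.8637, Δt_y=1.0353
    y: enter (5,3) at t=0.2485
    x: enter (6,3) at t=0.8114 ← occupied
  → r_7 = 0.8114

ranges = [0.2174, 0.4200, 0.7868, 3.2216, 4.7910, 3.7412, 0.8114]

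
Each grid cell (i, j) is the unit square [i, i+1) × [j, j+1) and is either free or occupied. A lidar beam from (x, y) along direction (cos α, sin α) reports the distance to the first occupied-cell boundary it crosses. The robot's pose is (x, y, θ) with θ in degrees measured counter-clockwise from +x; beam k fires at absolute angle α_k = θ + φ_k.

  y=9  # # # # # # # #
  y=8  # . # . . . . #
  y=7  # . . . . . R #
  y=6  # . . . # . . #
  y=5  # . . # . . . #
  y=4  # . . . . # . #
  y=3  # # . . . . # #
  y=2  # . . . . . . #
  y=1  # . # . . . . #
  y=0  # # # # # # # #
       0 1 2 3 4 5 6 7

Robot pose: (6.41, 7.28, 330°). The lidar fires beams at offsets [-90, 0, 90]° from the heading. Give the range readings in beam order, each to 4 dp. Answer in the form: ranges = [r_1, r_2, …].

ranges = [2.6327, 0.6813, 1.1800]

beam 1: φ=-90°, α=240°
  dir = (cos 240°, sin 240°) = (-0.5000, -0.8660); from cell (6,7)
  next x-line at t=0.8200, next y-line at t=0.3233; Δt_x=2.0000, Δt_y=1.1547
    y: enter (6,6) at t=0.3233
    x: enter (5,6) at t=0.8200
    y: enter (5,5) at t=1.4780
    y: enter (5,4) at t=2.6327 ← occupied
  → r_1 = 2.6327
beam 2: φ=0°, α=330°
  dir = (cos 330°, sin 330°) = (0.8660, -0.5000); from cell (6,7)
  next x-line at t=0.6813, next y-line at t=0.5600; Δt_x=1.1547, Δt_y=2.0000
    y: enter (6,6) at t=0.5600
    x: enter (7,6) at t=0.6813 ← occupied
  → r_2 = 0.6813
beam 3: φ=90°, α=60°
  dir = (cos 60°, sin 60°) = (0.5000, 0.8660); from cell (6,7)
  next x-line at t=1.1800, next y-line at t=0.8314; Δt_x=2.0000, Δt_y=1.1547
    y: enter (6,8) at t=0.8314
    x: enter (7,8) at t=1.1800 ← occupied
  → r_3 = 1.1800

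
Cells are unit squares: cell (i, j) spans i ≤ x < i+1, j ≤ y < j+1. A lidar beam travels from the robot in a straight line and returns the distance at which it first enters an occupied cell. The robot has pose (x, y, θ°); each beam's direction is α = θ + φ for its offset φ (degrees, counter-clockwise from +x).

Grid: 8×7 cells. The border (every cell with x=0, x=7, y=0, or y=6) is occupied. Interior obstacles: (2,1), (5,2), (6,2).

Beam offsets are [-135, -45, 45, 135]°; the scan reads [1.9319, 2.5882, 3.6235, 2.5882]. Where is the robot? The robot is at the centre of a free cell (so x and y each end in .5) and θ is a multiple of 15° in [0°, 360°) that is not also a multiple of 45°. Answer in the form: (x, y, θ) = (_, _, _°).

The pose lattice has 27·16 = 432 candidates. Test each by forward raycasting.
  (4.5, 5.5, 240°): beam 1 = 0.5176 ≠ 1.9319 ✗
  (3.5, 5.5, 195°): beam 1 = 0.5774 ≠ 1.9319 ✗
  (4.5, 4.5, 30°): beam 1 = 3.6235 ≠ 1.9319 ✗
  (5.5, 5.5, 240°): beam 1 = 0.5176 ≠ 1.9319 ✗
  …
  (4.5, 3.5, 120°): r_1=1.9319, r_2=2.5882, r_3=3.6235, r_4=2.5882 — all match ✓
No second candidate reproduces the full scan.

(x, y, θ) = (4.5, 3.5, 120°)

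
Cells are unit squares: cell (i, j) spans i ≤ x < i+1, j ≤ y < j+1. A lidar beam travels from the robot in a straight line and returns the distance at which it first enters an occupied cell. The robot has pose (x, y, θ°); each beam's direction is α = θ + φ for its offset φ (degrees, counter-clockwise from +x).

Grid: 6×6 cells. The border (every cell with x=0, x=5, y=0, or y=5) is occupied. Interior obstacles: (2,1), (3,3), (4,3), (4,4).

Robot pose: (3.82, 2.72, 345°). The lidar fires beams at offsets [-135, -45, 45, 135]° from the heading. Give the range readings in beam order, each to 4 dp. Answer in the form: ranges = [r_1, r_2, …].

beam 1: φ=-135°, α=210°
  dir = (cos 210°, sin 210°) = (-0.8660, -0.5000); from cell (3,2)
  next x-line at t=0.9469, next y-line at t=1.4400; Δt_x=1.1547, Δt_y=2.0000
    x: enter (2,2) at t=0.9469
    y: enter (2,1) at t=1.4400 ← occupied
  → r_1 = 1.4400
beam 2: φ=-45°, α=300°
  dir = (cos 300°, sin 300°) = (0.5000, -0.8660); from cell (3,2)
  next x-line at t=0.3600, next y-line at t=0.8314; Δt_x=2.0000, Δt_y=1.1547
    x: enter (4,2) at t=0.3600
    y: enter (4,1) at t=0.8314
    y: enter (4,0) at t=1.9861 ← occupied
  → r_2 = 1.9861
beam 3: φ=45°, α=30°
  dir = (cos 30°, sin 30°) = (0.8660, 0.5000); from cell (3,2)
  next x-line at t=0.2078, next y-line at t=0.5600; Δt_x=1.1547, Δt_y=2.0000
    x: enter (4,2) at t=0.2078
    y: enter (4,3) at t=0.5600 ← occupied
  → r_3 = 0.5600
beam 4: φ=135°, α=120°
  dir = (cos 120°, sin 120°) = (-0.5000, 0.8660); from cell (3,2)
  next x-line at t=1.6400, next y-line at t=0.3233; Δt_x=2.0000, Δt_y=1.1547
    y: enter (3,3) at t=0.3233 ← occupied
  → r_4 = 0.3233

ranges = [1.4400, 1.9861, 0.5600, 0.3233]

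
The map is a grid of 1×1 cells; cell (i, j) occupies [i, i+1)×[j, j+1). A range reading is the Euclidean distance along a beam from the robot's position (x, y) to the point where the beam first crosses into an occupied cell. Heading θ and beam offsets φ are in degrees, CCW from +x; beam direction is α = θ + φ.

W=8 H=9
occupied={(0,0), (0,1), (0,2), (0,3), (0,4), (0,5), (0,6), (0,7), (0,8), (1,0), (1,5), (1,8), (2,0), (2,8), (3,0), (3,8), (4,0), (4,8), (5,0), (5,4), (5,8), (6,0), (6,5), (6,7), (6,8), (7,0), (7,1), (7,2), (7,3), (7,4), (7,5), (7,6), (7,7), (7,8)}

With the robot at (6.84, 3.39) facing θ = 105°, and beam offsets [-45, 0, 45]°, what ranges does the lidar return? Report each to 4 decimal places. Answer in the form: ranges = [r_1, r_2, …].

beam 1: φ=-45°, α=60°
  dir = (cos 60°, sin 60°) = (0.5000, 0.8660); from cell (6,3)
  next x-line at t=0.3200, next y-line at t=0.7044; Δt_x=2.0000, Δt_y=1.1547
    x: enter (7,3) at t=0.3200 ← occupied
  → r_1 = 0.3200
beam 2: φ=0°, α=105°
  dir = (cos 105°, sin 105°) = (-0.2588, 0.9659); from cell (6,3)
  next x-line at t=3.2455, next y-line at t=0.6315; Δt_x=3.8637, Δt_y=1.0353
    y: enter (6,4) at t=0.6315
    y: enter (6,5) at t=1.6668 ← occupied
  → r_2 = 1.6668
beam 3: φ=45°, α=150°
  dir = (cos 150°, sin 150°) = (-0.8660, 0.5000); from cell (6,3)
  next x-line at t=0.9699, next y-line at t=1.2200; Δt_x=1.1547, Δt_y=2.0000
    x: enter (5,3) at t=0.9699
    y: enter (5,4) at t=1.2200 ← occupied
  → r_3 = 1.2200

ranges = [0.3200, 1.6668, 1.2200]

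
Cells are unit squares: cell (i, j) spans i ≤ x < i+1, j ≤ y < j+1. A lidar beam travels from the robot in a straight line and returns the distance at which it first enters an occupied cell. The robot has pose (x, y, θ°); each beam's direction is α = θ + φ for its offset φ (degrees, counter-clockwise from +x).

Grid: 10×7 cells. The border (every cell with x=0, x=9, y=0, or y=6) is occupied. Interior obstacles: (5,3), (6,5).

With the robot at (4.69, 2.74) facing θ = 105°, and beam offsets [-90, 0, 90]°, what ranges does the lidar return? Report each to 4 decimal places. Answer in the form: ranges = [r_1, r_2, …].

beam 1: φ=-90°, α=15°
  direction (0.9659, 0.2588); cell (4,2); t to first gridline: x 0.3209, y 1.0046 (then +1.0353 / +3.8637)
    (5,2) via x @ 0.3209
    (5,3) via y @ 1.0046  # hit
  → r_1 = 1.0046
beam 2: φ=0°, α=105°
  direction (-0.2588, 0.9659); cell (4,2); t to first gridline: x 2.6660, y 0.2692 (then +3.8637 / +1.0353)
    (4,3) via y @ 0.2692
    (4,4) via y @ 1.3044
    (4,5) via y @ 2.3397
    (3,5) via x @ 2.6660
    (3,6) via y @ 3.3750  # hit
  → r_2 = 3.3750
beam 3: φ=90°, α=195°
  direction (-0.9659, -0.2588); cell (4,2); t to first gridline: x 0.7143, y 2.8591 (then +1.0353 / +3.8637)
    (3,2) via x @ 0.7143
    (2,2) via x @ 1.7496
    (1,2) via x @ 2.7849
    (1,1) via y @ 2.8591
    (0,1) via x @ 3.8202  # hit
  → r_3 = 3.8202

ranges = [1.0046, 3.3750, 3.8202]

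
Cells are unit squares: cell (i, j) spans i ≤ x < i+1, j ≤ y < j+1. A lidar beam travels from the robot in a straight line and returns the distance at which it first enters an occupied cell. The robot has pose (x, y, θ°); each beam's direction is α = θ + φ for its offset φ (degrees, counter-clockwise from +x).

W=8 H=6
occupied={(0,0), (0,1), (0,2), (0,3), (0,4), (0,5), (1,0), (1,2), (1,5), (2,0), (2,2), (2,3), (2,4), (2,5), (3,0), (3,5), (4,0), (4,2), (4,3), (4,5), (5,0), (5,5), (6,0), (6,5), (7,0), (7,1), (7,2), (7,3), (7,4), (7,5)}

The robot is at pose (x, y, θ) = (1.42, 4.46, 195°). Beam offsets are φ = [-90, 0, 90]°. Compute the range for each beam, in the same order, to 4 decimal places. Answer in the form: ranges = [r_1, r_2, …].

beam 1: φ=-90°, α=105°
  dir = (cos 105°, sin 105°) = (-0.2588, 0.9659); from cell (1,4)
  next x-line at t=1.6228, next y-line at t=0.5590; Δt_x=3.8637, Δt_y=1.0353
    y: enter (1,5) at t=0.5590 ← occupied
  → r_1 = 0.5590
beam 2: φ=0°, α=195°
  dir = (cos 195°, sin 195°) = (-0.9659, -0.2588); from cell (1,4)
  next x-line at t=0.4348, next y-line at t=1.7773; Δt_x=1.0353, Δt_y=3.8637
    x: enter (0,4) at t=0.4348 ← occupied
  → r_2 = 0.4348
beam 3: φ=90°, α=285°
  dir = (cos 285°, sin 285°) = (0.2588, -0.9659); from cell (1,4)
  next x-line at t=2.2409, next y-line at t=0.4762; Δt_x=3.8637, Δt_y=1.0353
    y: enter (1,3) at t=0.4762
    y: enter (1,2) at t=1.5115 ← occupied
  → r_3 = 1.5115

ranges = [0.5590, 0.4348, 1.5115]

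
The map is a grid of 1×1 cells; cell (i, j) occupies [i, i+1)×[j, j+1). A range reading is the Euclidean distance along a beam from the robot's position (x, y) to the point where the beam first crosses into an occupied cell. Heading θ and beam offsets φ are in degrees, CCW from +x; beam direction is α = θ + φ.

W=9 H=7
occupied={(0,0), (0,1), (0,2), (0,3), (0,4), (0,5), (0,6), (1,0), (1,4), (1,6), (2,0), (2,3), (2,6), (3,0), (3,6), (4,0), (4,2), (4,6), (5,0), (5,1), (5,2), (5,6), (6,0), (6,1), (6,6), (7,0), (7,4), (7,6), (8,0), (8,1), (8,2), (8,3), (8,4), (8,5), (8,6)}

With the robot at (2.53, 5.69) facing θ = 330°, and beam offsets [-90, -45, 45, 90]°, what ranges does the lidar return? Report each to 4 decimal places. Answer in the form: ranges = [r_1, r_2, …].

ranges = [1.0600, 1.7496, 1.1977, 0.3580]

beam 1: φ=-90°, α=240°
  direction (-0.5000, -0.8660); cell (2,5); t to first gridline: x 1.0600, y 0.7967 (then +2.0000 / +1.1547)
    (2,4) via y @ 0.7967
    (1,4) via x @ 1.0600  # hit
  → r_1 = 1.0600
beam 2: φ=-45°, α=285°
  direction (0.2588, -0.9659); cell (2,5); t to first gridline: x 1.8159, y 0.7143 (then +3.8637 / +1.0353)
    (2,4) via y @ 0.7143
    (2,3) via y @ 1.7496  # hit
  → r_2 = 1.7496
beam 3: φ=45°, α=15°
  direction (0.9659, 0.2588); cell (2,5); t to first gridline: x 0.4866, y 1.1977 (then +1.0353 / +3.8637)
    (3,5) via x @ 0.4866
    (3,6) via y @ 1.1977  # hit
  → r_3 = 1.1977
beam 4: φ=90°, α=60°
  direction (0.5000, 0.8660); cell (2,5); t to first gridline: x 0.9400, y 0.3580 (then +2.0000 / +1.1547)
    (2,6) via y @ 0.3580  # hit
  → r_4 = 0.3580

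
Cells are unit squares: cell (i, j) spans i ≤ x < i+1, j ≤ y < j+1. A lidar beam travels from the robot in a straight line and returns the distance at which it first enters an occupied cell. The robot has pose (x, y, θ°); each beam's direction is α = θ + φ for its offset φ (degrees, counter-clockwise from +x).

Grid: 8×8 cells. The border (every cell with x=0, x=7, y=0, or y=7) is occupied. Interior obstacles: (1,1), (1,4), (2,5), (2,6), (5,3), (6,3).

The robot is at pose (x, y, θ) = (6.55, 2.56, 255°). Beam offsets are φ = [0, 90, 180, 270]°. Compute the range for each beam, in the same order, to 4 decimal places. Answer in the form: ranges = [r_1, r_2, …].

ranges = [1.6150, 0.4659, 0.4555, 5.5637]

beam 1: φ=0°, α=255°
  dir = (cos 255°, sin 255°) = (-0.2588, -0.9659); from cell (6,2)
  next x-line at t=2.1250, next y-line at t=0.5798; Δt_x=3.8637, Δt_y=1.0353
    y: enter (6,1) at t=0.5798
    y: enter (6,0) at t=1.6150 ← occupied
  → r_1 = 1.6150
beam 2: φ=90°, α=345°
  dir = (cos 345°, sin 345°) = (0.9659, -0.2588); from cell (6,2)
  next x-line at t=0.4659, next y-line at t=2.1637; Δt_x=1.0353, Δt_y=3.8637
    x: enter (7,2) at t=0.4659 ← occupied
  → r_2 = 0.4659
beam 3: φ=180°, α=75°
  dir = (cos 75°, sin 75°) = (0.2588, 0.9659); from cell (6,2)
  next x-line at t=1.7387, next y-line at t=0.4555; Δt_x=3.8637, Δt_y=1.0353
    y: enter (6,3) at t=0.4555 ← occupied
  → r_3 = 0.4555
beam 4: φ=270°, α=165°
  dir = (cos 165°, sin 165°) = (-0.9659, 0.2588); from cell (6,2)
  next x-line at t=0.5694, next y-line at t=1.7000; Δt_x=1.0353, Δt_y=3.8637
    x: enter (5,2) at t=0.5694
    x: enter (4,2) at t=1.6047
    y: enter (4,3) at t=1.7000
    x: enter (3,3) at t=2.6400
    x: enter (2,3) at t=3.6752
    x: enter (1,3) at t=4.7105
    y: enter (1,4) at t=5.5637 ← occupied
  → r_4 = 5.5637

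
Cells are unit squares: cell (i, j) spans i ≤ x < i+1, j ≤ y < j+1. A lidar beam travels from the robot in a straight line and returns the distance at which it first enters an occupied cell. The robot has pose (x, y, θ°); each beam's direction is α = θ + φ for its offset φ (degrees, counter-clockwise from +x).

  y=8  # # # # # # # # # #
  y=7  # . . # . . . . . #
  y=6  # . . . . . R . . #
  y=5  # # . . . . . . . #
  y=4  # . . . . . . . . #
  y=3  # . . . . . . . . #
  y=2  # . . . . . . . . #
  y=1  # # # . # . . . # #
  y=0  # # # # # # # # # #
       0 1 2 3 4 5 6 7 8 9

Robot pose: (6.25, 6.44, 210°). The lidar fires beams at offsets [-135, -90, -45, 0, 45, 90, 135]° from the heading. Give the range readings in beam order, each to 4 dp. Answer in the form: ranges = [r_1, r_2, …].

ranges = [1.6150, 1.8013, 2.3294, 6.0622, 4.8296, 5.1269, 2.8470]

beam 1: φ=-135°, α=75°
  dir = (cos 75°, sin 75°) = (0.2588, 0.9659); from cell (6,6)
  next x-line at t=2.8978, next y-line at t=0.5798; Δt_x=3.8637, Δt_y=1.0353
    y: enter (6,7) at t=0.5798
    y: enter (6,8) at t=1.6150 ← occupied
  → r_1 = 1.6150
beam 2: φ=-90°, α=120°
  dir = (cos 120°, sin 120°) = (-0.5000, 0.8660); from cell (6,6)
  next x-line at t=0.5000, next y-line at t=0.6466; Δt_x=2.0000, Δt_y=1.1547
    x: enter (5,6) at t=0.5000
    y: enter (5,7) at t=0.6466
    y: enter (5,8) at t=1.8013 ← occupied
  → r_2 = 1.8013
beam 3: φ=-45°, α=165°
  dir = (cos 165°, sin 165°) = (-0.9659, 0.2588); from cell (6,6)
  next x-line at t=0.2588, next y-line at t=2.1637; Δt_x=1.0353, Δt_y=3.8637
    x: enter (5,6) at t=0.2588
    x: enter (4,6) at t=1.2941
    y: enter (4,7) at t=2.1637
    x: enter (3,7) at t=2.3294 ← occupied
  → r_3 = 2.3294
beam 4: φ=0°, α=210°
  dir = (cos 210°, sin 210°) = (-0.8660, -0.5000); from cell (6,6)
  next x-line at t=0.2887, next y-line at t=0.8800; Δt_x=1.1547, Δt_y=2.0000
    x: enter (5,6) at t=0.2887
    y: enter (5,5) at t=0.8800
    x: enter (4,5) at t=1.4434
    x: enter (3,5) at t=2.5981
    y: enter (3,4) at t=2.8800
    x: enter (2,4) at t=3.7528
    y: enter (2,3) at t=4.8800
    x: enter (1,3) at t=4.9075
    x: enter (0,3) at t=6.0622 ← occupied
  → r_4 = 6.0622
beam 5: φ=45°, α=255°
  dir = (cos 255°, sin 255°) = (-0.2588, -0.9659); from cell (6,6)
  next x-line at t=0.9659, next y-line at t=0.4555; Δt_x=3.8637, Δt_y=1.0353
    y: enter (6,5) at t=0.4555
    x: enter (5,5) at t=0.9659
    y: enter (5,4) at t=1.4908
    y: enter (5,3) at t=2.5261
    y: enter (5,2) at t=3.5614
    y: enter (5,1) at t=4.5966
    x: enter (4,1) at t=4.8296 ← occupied
  → r_5 = 4.8296
beam 6: φ=90°, α=300°
  dir = (cos 300°, sin 300°) = (0.5000, -0.8660); from cell (6,6)
  next x-line at t=1.5000, next y-line at t=0.5081; Δt_x=2.0000, Δt_y=1.1547
    y: enter (6,5) at t=0.5081
    x: enter (7,5) at t=1.5000
    y: enter (7,4) at t=1.6628
    y: enter (7,3) at t=2.8175
    x: enter (8,3) at t=3.5000
    y: enter (8,2) at t=3.9722
    y: enter (8,1) at t=5.1269 ← occupied
  → r_6 = 5.1269
beam 7: φ=135°, α=345°
  dir = (cos 345°, sin 345°) = (0.9659, -0.2588); from cell (6,6)
  next x-line at t=0.7765, next y-line at t=1.7000; Δt_x=1.0353, Δt_y=3.8637
    x: enter (7,6) at t=0.7765
    y: enter (7,5) at t=1.7000
    x: enter (8,5) at t=1.8117
    x: enter (9,5) at t=2.8470 ← occupied
  → r_7 = 2.8470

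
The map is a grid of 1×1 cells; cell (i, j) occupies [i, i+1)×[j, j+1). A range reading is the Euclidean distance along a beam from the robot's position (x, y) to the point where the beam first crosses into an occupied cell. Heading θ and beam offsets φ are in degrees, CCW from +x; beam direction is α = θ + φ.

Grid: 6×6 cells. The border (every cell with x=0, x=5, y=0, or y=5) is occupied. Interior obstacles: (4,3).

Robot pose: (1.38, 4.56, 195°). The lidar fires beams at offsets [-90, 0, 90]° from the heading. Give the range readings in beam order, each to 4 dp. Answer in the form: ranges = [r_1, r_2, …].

ranges = [0.4555, 0.3934, 3.6856]

beam 1: φ=-90°, α=105°
  cosα=-0.2588 sinα=0.9659 | (1,4) | tMaxX 1.4682 tMaxY 0.4555 | tΔX 3.8637 tΔY 1.0353
    t=0.4555 [y] (1,5) — stop
  → r_1 = 0.4555
beam 2: φ=0°, α=195°
  cosα=-0.9659 sinα=-0.2588 | (1,4) | tMaxX 0.3934 tMaxY 2.1637 | tΔX 1.0353 tΔY 3.8637
    t=0.3934 [x] (0,4) — stop
  → r_2 = 0.3934
beam 3: φ=90°, α=285°
  cosα=0.2588 sinα=-0.9659 | (1,4) | tMaxX 2.3955 tMaxY 0.5798 | tΔX 3.8637 tΔY 1.0353
    t=0.5798 [y] (1,3)
    t=1.6150 [y] (1,2)
    t=2.3955 [x] (2,2)
    t=2.6503 [y] (2,1)
    t=3.6856 [y] (2,0) — stop
  → r_3 = 3.6856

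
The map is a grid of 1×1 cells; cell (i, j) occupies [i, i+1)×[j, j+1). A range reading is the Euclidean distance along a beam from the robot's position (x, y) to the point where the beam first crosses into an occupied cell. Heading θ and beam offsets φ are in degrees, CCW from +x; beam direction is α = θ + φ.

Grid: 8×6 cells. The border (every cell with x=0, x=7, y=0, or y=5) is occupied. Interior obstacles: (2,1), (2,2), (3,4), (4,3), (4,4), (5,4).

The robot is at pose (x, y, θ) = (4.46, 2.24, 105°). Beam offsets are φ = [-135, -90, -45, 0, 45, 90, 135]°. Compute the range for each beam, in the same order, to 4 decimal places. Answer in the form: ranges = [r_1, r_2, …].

ranges = [2.4800, 2.6296, 0.8776, 0.7868, 3.9953, 1.5115, 1.4318]

beam 1: φ=-135°, α=330°
  cosα=0.8660 sinα=-0.5000 | (4,2) | tMaxX 0.6235 tMaxY 0.4800 | tΔX 1.1547 tΔY 2.0000
    t=0.4800 [y] (4,1)
    t=0.6235 [x] (5,1)
    t=1.7782 [x] (6,1)
    t=2.4800 [y] (6,0) — stop
  → r_1 = 2.4800
beam 2: φ=-90°, α=15°
  cosα=0.9659 sinα=0.2588 | (4,2) | tMaxX 0.5590 tMaxY 2.9364 | tΔX 1.0353 tΔY 3.8637
    t=0.5590 [x] (5,2)
    t=1.5943 [x] (6,2)
    t=2.6296 [x] (7,2) — stop
  → r_2 = 2.6296
beam 3: φ=-45°, α=60°
  cosα=0.5000 sinα=0.8660 | (4,2) | tMaxX 1.0800 tMaxY 0.8776 | tΔX 2.0000 tΔY 1.1547
    t=0.8776 [y] (4,3) — stop
  → r_3 = 0.8776
beam 4: φ=0°, α=105°
  cosα=-0.2588 sinα=0.9659 | (4,2) | tMaxX 1.7773 tMaxY 0.7868 | tΔX 3.8637 tΔY 1.0353
    t=0.7868 [y] (4,3) — stop
  → r_4 = 0.7868
beam 5: φ=45°, α=150°
  cosα=-0.8660 sinα=0.5000 | (4,2) | tMaxX 0.5312 tMaxY 1.5200 | tΔX 1.1547 tΔY 2.0000
    t=0.5312 [x] (3,2)
    t=1.5200 [y] (3,3)
    t=1.6859 [x] (2,3)
    t=2.8406 [x] (1,3)
    t=3.5200 [y] (1,4)
    t=3.9953 [x] (0,4) — stop
  → r_5 = 3.9953
beam 6: φ=90°, α=195°
  cosα=-0.9659 sinα=-0.2588 | (4,2) | tMaxX 0.4762 tMaxY 0.9273 | tΔX 1.0353 tΔY 3.8637
    t=0.4762 [x] (3,2)
    t=0.9273 [y] (3,1)
    t=1.5115 [x] (2,1) — stop
  → r_6 = 1.5115
beam 7: φ=135°, α=240°
  cosα=-0.5000 sinα=-0.8660 | (4,2) | tMaxX 0.9200 tMaxY 0.2771 | tΔX 2.0000 tΔY 1.1547
    t=0.2771 [y] (4,1)
    t=0.9200 [x] (3,1)
    t=1.4318 [y] (3,0) — stop
  → r_7 = 1.4318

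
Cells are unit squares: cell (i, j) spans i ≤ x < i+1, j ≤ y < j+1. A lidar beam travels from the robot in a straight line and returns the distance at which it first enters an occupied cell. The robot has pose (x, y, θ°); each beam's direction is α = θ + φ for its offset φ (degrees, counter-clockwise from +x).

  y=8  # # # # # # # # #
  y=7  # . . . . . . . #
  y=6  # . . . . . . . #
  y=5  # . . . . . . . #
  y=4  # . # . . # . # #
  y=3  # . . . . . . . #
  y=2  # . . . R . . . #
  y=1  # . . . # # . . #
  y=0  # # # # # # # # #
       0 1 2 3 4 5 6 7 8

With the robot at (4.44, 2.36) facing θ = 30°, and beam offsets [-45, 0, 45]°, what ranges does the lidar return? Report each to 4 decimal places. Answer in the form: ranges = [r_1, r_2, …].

beam 1: φ=-45°, α=345°
  d=(0.9659,-0.2588)  start (4,2)  tX=0.5798 tY=1.3909  stride 1/|dx|=1.0353 1/|dy|=3.8637
    cross x-line → (5,2), t=0.5798
    cross y-line → (5,1), t=1.3909 (wall)
  → r_1 = 1.3909
beam 2: φ=0°, α=30°
  d=(0.8660,0.5000)  start (4,2)  tX=0.6466 tY=1.2800  stride 1/|dx|=1.1547 1/|dy|=2.0000
    cross x-line → (5,2), t=0.6466
    cross y-line → (5,3), t=1.2800
    cross x-line → (6,3), t=1.8013
    cross x-line → (7,3), t=2.9560
    cross y-line → (7,4), t=3.2800 (wall)
  → r_2 = 3.2800
beam 3: φ=45°, α=75°
  d=(0.2588,0.9659)  start (4,2)  tX=2.1637 tY=0.6626  stride 1/|dx|=3.8637 1/|dy|=1.0353
    cross y-line → (4,3), t=0.6626
    cross y-line → (4,4), t=1.6979
    cross x-line → (5,4), t=2.1637 (wall)
  → r_3 = 2.1637

ranges = [1.3909, 3.2800, 2.1637]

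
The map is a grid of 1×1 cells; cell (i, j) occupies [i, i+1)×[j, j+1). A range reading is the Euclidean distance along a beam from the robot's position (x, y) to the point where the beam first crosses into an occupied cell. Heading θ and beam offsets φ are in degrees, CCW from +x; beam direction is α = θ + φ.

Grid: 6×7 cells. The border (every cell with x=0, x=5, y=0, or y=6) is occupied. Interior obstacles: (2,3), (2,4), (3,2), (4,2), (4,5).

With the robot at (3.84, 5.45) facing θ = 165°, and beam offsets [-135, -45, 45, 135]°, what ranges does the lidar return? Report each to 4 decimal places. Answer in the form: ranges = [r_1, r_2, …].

ranges = [0.1848, 0.6351, 0.9699, 0.3200]

beam 1: φ=-135°, α=30°
  d=(0.8660,0.5000)  start (3,5)  tX=0.1848 tY=1.1000  stride 1/|dx|=1.1547 1/|dy|=2.0000
    cross x-line → (4,5), t=0.1848 (wall)
  → r_1 = 0.1848
beam 2: φ=-45°, α=120°
  d=(-0.5000,0.8660)  start (3,5)  tX=1.6800 tY=0.6351  stride 1/|dx|=2.0000 1/|dy|=1.1547
    cross y-line → (3,6), t=0.6351 (wall)
  → r_2 = 0.6351
beam 3: φ=45°, α=210°
  d=(-0.8660,-0.5000)  start (3,5)  tX=0.9699 tY=0.9000  stride 1/|dx|=1.1547 1/|dy|=2.0000
    cross y-line → (3,4), t=0.9000
    cross x-line → (2,4), t=0.9699 (wall)
  → r_3 = 0.9699
beam 4: φ=135°, α=300°
  d=(0.5000,-0.8660)  start (3,5)  tX=0.3200 tY=0.5196  stride 1/|dx|=2.0000 1/|dy|=1.1547
    cross x-line → (4,5), t=0.3200 (wall)
  → r_4 = 0.3200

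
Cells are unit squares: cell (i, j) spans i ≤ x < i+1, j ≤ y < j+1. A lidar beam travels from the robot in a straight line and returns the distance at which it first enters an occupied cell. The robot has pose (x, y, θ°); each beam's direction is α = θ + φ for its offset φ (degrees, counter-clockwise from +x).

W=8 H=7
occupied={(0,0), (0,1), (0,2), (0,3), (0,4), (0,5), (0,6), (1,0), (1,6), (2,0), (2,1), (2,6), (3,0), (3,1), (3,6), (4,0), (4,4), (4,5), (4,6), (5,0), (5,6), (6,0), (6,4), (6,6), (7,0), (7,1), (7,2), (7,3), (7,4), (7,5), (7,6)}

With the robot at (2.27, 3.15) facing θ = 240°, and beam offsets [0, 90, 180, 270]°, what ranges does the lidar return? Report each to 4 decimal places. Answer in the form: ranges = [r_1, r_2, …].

ranges = [2.4826, 4.3000, 3.2909, 1.4665]

beam 1: φ=0°, α=240°
  d=(-0.5000,-0.8660)  start (2,3)  tX=0.5400 tY=0.1732  stride 1/|dx|=2.0000 1/|dy|=1.1547
    cross y-line → (2,2), t=0.1732
    cross x-line → (1,2), t=0.5400
    cross y-line → (1,1), t=1.3279
    cross y-line → (1,0), t=2.4826 (wall)
  → r_1 = 2.4826
beam 2: φ=90°, α=330°
  d=(0.8660,-0.5000)  start (2,3)  tX=0.8429 tY=0.3000  stride 1/|dx|=1.1547 1/|dy|=2.0000
    cross y-line → (2,2), t=0.3000
    cross x-line → (3,2), t=0.8429
    cross x-line → (4,2), t=1.9976
    cross y-line → (4,1), t=2.3000
    cross x-line → (5,1), t=3.1523
    cross y-line → (5,0), t=4.3000 (wall)
  → r_2 = 4.3000
beam 3: φ=180°, α=60°
  d=(0.5000,0.8660)  start (2,3)  tX=1.4600 tY=0.9815  stride 1/|dx|=2.0000 1/|dy|=1.1547
    cross y-line → (2,4), t=0.9815
    cross x-line → (3,4), t=1.4600
    cross y-line → (3,5), t=2.1362
    cross y-line → (3,6), t=3.2909 (wall)
  → r_3 = 3.2909
beam 4: φ=270°, α=150°
  d=(-0.8660,0.5000)  start (2,3)  tX=0.3118 tY=1.7000  stride 1/|dx|=1.1547 1/|dy|=2.0000
    cross x-line → (1,3), t=0.3118
    cross x-line → (0,3), t=1.4665 (wall)
  → r_4 = 1.4665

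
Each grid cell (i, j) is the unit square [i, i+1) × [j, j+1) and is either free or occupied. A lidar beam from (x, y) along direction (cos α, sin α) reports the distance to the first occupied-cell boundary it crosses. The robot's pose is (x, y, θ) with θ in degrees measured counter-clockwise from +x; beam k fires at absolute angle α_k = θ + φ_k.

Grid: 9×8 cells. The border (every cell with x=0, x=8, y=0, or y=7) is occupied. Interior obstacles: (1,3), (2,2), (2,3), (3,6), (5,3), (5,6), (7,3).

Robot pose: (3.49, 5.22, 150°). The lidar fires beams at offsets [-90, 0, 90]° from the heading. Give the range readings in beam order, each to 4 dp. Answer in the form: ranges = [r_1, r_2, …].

beam 1: φ=-90°, α=60°
  dir = (cos 60°, sin 60°) = (0.5000, 0.8660); from cell (3,5)
  next x-line at t=1.0200, next y-line at t=0.9007; Δt_x=2.0000, Δt_y=1.1547
    y: enter (3,6) at t=0.9007 ← occupied
  → r_1 = 0.9007
beam 2: φ=0°, α=150°
  dir = (cos 150°, sin 150°) = (-0.8660, 0.5000); from cell (3,5)
  next x-line at t=0.5658, next y-line at t=1.5600; Δt_x=1.1547, Δt_y=2.0000
    x: enter (2,5) at t=0.5658
    y: enter (2,6) at t=1.5600
    x: enter (1,6) at t=1.7205
    x: enter (0,6) at t=2.8752 ← occupied
  → r_2 = 2.8752
beam 3: φ=90°, α=240°
  dir = (cos 240°, sin 240°) = (-0.5000, -0.8660); from cell (3,5)
  next x-line at t=0.9800, next y-line at t=0.2540; Δt_x=2.0000, Δt_y=1.1547
    y: enter (3,4) at t=0.2540
    x: enter (2,4) at t=0.9800
    y: enter (2,3) at t=1.4087 ← occupied
  → r_3 = 1.4087

ranges = [0.9007, 2.8752, 1.4087]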